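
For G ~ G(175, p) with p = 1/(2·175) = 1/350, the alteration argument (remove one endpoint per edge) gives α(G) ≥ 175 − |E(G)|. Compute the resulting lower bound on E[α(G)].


E[|E(G)|] = C(175, 2)·p = 15225 · (1/350) = 87/2.
E[α(G)] ≥ n − E[|E(G)|] = 175 − 87/2 = 263/2.
Numerically: ≈ 131.5000.
(This is only a lower bound; the true E[α(G)] may be larger.)

E[α(G)] ≥ 263/2 ≈ 131.5000.


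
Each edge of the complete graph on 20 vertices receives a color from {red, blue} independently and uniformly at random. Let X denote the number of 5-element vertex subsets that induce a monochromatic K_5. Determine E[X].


Let X = Σ_S X_S over the C(20, 5) = 15504 subsets S of size 5, where X_S = 1 if the K_5 on S is monochromatic.
For a fixed S, the K_5 on S has C(5, 2) = 10 edges. P[all 10 edges red] = (1/2)^10, and likewise for blue, so P[monochromatic] = 2·(1/2)^10 = 2^{1 − 10} = 1/512.
By linearity of expectation: E[X] = C(20, 5) · 2^{1 − 10} = 15504 · 1/512 = 969/32.
Numerically: E[X] ≈ 30.281250.

E[X] = C(20,5)·2^(1−C(5,2)) = 969/32 ≈ 30.281250.


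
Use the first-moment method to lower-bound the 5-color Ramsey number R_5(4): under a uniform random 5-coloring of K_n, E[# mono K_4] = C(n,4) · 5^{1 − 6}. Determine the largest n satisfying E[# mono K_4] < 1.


We need C(n, 4) · 5^{1 − 6} < 1, i.e. C(n, 4) < 5^{6 − 1} = 3125.
Check values of n near the boundary:
  n = 14: C(14, 4) = 1001; 1001 < 3125? YES
  n = 15: C(15, 4) = 1365; 1365 < 3125? YES
  n = 16: C(16, 4) = 1820; 1820 < 3125? YES
  n = 17: C(17, 4) = 2380; 2380 < 3125? YES
  n = 18: C(18, 4) = 3060; 3060 < 3125? YES
  n = 19: C(19, 4) = 3876; 3876 < 3125? NO
  n = 20: C(20, 4) = 4845; 4845 < 3125? NO
  n = 21: C(21, 4) = 5985; 5985 < 3125? NO
The largest n with C(n, 4) < 3125 is n = 18 (where E[X] = 612/625 ≈ 0.97920). Hence R_5(4) > 18, i.e. R_5(4) ≥ 19.

Largest n = 18; hence R_5(4) > 18.


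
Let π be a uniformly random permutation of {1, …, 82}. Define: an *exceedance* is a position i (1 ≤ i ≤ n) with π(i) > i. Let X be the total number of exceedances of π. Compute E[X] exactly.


Write X = Σ_{i=1}^{82} X_i, where X_i = 1_{π(i) > i}.
For each fixed i, π(i) is uniform over {1, …, 82} (marginal of a uniform permutation), so P[π(i) > i] = (n − i)/n. Summing: Σ_{i=1}^{82} (n − i)/n = (0 + 1 + … + 81)/82 = 82(82 − 1)/(2·82) = (82 − 1)/2.
Hence E[X] = Σ_{i=1}^{82} (82 − i)/82 = 81/2 ≈ 40.500000.

E[X] = 81/2 = 40.500000.


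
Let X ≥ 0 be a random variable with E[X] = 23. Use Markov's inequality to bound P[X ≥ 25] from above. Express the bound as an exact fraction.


μ = E[X] = 23, a = 25.
Markov: P[X ≥ 25] ≤ μ/a = (23)/25 = 23/25.
Numerically: ≈ 0.920.
(Since a = 25 > μ = 23.000, the bound 23/25 is < 1 and informative.)

P[X ≥ 25] ≤ 23/25 ≈ 0.920.


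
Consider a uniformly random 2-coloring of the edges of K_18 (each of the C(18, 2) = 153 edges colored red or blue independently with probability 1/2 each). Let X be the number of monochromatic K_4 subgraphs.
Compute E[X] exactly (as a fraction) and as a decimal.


Let X = Σ_S X_S over the C(18, 4) = 3060 subsets S of size 4, where X_S = 1 if the K_4 on S is monochromatic.
For a fixed S, the K_4 on S has C(4, 2) = 6 edges. P[all 6 edges red] = (1/2)^6, and likewise for blue, so P[monochromatic] = 2·(1/2)^6 = 2^{1 − 6} = 1/32.
By linearity of expectation: E[X] = C(18, 4) · 2^{1 − 6} = 3060 · 1/32 = 765/8.
Numerically: E[X] ≈ 95.625000.

E[X] = C(18,4)·2^(1−C(4,2)) = 765/8 ≈ 95.625000.


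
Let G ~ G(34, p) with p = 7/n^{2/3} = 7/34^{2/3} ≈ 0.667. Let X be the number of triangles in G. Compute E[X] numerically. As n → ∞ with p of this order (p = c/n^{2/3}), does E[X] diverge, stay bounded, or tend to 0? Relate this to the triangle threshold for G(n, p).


Number of potential triangles: C(34, 3) = 5984.
Each occurs with probability p³ ≈ (0.667)³ ≈ 2.967128e-01.
By linearity: E[X] = C(34, 3)·p³ ≈ 5984 · 2.967128e-01 ≈ 1775.5294.
Since α = 2/3 < 1, p = c/n^{2/3} ≫ 1/n is above the triangle threshold p ~ 1/n. Asymptotically E[X] ~ (c³/6)·n^{3(1−α)} = (7³/6)·n^{1} → ∞; triangles are abundant w.h.p.

E[X] ≈ 1775.5294; in regime p = Θ(1/n^{2/3}) E[X] diverges (above the triangle threshold p ~ 1/n).


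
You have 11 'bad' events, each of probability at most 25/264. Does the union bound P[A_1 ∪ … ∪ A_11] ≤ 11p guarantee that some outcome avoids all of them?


Union bound: P[∪_{i=1}^{11} A_i] ≤ Σ_i P[A_i] ≤ 11·p = 11·(25/264) = 25/24.
Numerically: 25/24 ≈ 1.04167.
Is 25/24 < 1? NO.
Since the bound 25/24 is ≥ 1, the union bound is uninformative here; it does NOT by itself certify existence.

11·p = 25/24 ≈ 1.04167; existence NOT certified by the union bound.


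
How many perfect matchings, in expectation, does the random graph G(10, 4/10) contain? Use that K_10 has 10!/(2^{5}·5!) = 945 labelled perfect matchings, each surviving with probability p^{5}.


K_10 has 10!/(2^{5}·5!) = 945 labelled perfect matchings.
For each such perfect matching H, let X_H = 1 if all 5 edges of H are present in G. Then P[X_H = 1] = p^{5} = (2/5)^{5} = 32/3125.
By linearity of expectation: E[X] = Σ_H E[X_H] = 945 · p^{5} = 945 · 32/3125 = 6048/625.
Numerically: E[X] ≈ 9.677.

E[X] = 945 · (2/5)^{5} = 6048/625 ≈ 9.677.


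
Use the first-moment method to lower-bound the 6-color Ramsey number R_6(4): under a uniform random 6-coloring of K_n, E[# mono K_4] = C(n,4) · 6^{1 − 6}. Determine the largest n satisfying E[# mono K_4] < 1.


We need C(n, 4) · 6^{1 − 6} < 1, i.e. C(n, 4) < 6^{6 − 1} = 7776.
Check values of n near the boundary:
  n = 21: C(21, 4) = 5985; 5985 < 7776? YES
  n = 22: C(22, 4) = 7315; 7315 < 7776? YES
  n = 23: C(23, 4) = 8855; 8855 < 7776? NO
The largest n with C(n, 4) < 7776 is n = 22 (where E[X] = 7315/7776 ≈ 0.9407). Hence R_6(4) > 22, i.e. R_6(4) ≥ 23.

Largest n = 22; hence R_6(4) > 22.


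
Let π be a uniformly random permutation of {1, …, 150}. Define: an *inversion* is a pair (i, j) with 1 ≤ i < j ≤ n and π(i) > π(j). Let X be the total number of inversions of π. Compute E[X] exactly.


Write X = Σ X_I over the C(150, 2) = 11175 pairs i < j, with X_I the indicator of one inversion.
There are 11175 indicators.
For each fixed pair i < j, the values π(i) and π(j) are two distinct elements of {1, …, 150} in uniformly random order; by symmetry P[π(i) > π(j)] = 1/2.
By linearity: E[X] = 11175 · (1/2) = C(150, 2) · (1/2) = 11175/2 = 11175/2 ≈ 5587.500.

E[X] = 11175/2 = 5587.500.


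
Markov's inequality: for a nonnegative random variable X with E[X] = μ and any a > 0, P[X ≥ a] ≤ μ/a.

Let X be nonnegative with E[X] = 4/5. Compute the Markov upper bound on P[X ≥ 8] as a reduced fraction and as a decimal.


μ = E[X] = 4/5, a = 8.
Markov: P[X ≥ 8] ≤ μ/a = (4/5)/8 = 1/10.
Numerically: ≈ 0.10000.
(Since a = 8 > μ = 0.80000, the bound 1/10 is < 1 and informative.)

P[X ≥ 8] ≤ 1/10 ≈ 0.10000.


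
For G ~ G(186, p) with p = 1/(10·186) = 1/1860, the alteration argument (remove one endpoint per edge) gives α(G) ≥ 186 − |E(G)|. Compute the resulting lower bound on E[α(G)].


E[|E(G)|] = C(186, 2)·p = 17205 · (1/1860) = 37/4.
E[α(G)] ≥ n − E[|E(G)|] = 186 − 37/4 = 707/4.
Numerically: ≈ 176.750000.
(This is only a lower bound; the true E[α(G)] may be larger.)

E[α(G)] ≥ 707/4 ≈ 176.750000.


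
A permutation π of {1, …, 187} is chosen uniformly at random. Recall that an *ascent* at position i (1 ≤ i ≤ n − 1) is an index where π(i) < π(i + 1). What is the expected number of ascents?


Write X = Σ X_I over i = 1, …, 186, with X_I the indicator of one ascent.
There are 186 indicators.
For each fixed i, the pair (π(i), π(i+1)) is a uniformly random ordered pair of distinct values from {1, …, 187}; by symmetry P[π(i) < π(i+1)] = 1/2.
By linearity: E[X] = 186 · (1/2) = (187 − 1) · (1/2) = 93 ≈ 93.000000.

E[X] = 93 = 93.000000.


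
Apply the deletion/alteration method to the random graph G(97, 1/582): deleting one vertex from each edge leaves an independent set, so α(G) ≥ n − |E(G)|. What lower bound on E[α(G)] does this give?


E[|E(G)|] = C(97, 2)·p = 4656 · (1/582) = 8.
E[α(G)] ≥ n − E[|E(G)|] = 97 − 8 = 89.
Numerically: ≈ 89.000000.
(This is only a lower bound; the true E[α(G)] may be larger.)

E[α(G)] ≥ 89 ≈ 89.000000.


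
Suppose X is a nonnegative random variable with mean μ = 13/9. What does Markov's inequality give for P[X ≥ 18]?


μ = E[X] = 13/9, a = 18.
Markov: P[X ≥ 18] ≤ μ/a = (13/9)/18 = 13/162.
Numerically: ≈ 0.080247.
(Since a = 18 > μ = 1.444444, the bound 13/162 is < 1 and informative.)

P[X ≥ 18] ≤ 13/162 ≈ 0.080247.


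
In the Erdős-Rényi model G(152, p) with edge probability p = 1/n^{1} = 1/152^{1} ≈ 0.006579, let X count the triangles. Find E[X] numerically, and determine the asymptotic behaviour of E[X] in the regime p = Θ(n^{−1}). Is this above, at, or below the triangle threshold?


Number of potential triangles: C(152, 3) = 573800.
Each occurs with probability p³ ≈ (0.006579)³ ≈ 2.847536e-07.
By linearity: E[X] = C(152, 3)·p³ ≈ 573800 · 2.847536e-07 ≈ 0.1634.
Here α = 1, so p = 1/n is exactly at the triangle threshold p ~ 1/n. Asymptotically E[X] → c³/6 = 1³/6 = 1/6 ≈ 0.1667, a bounded constant. In this regime the triangle count is asymptotically Poisson(c³/6).

E[X] ≈ 0.1634; in regime p = Θ(1/n^{1}) E[X] stays bounded (at the triangle threshold p ~ 1/n).


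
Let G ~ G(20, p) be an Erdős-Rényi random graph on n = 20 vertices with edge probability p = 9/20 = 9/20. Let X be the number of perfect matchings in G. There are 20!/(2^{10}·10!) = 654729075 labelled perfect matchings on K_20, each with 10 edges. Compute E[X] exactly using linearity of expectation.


K_20 has 20!/(2^{10}·10!) = 654729075 labelled perfect matchings.
For each such perfect matching H, let X_H = 1 if all 10 edges of H are present in G. Then P[X_H = 1] = p^{10} = (9/20)^{10} = 3486784401/10240000000000.
By linearity of expectation: E[X] = Σ_H E[X_H] = 654729075 · p^{10} = 654729075 · 3486784401/10240000000000 = 91315965023646363/409600000000.
Numerically: E[X] ≈ 2.23e+05.

E[X] = 654729075 · (9/20)^{10} = 91315965023646363/409600000000 ≈ 2.23e+05.


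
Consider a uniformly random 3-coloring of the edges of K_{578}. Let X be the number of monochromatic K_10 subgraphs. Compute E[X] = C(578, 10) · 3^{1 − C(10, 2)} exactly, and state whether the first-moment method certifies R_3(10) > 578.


E[X] = C(578, 10) · 3^{1 − 45} = 1060514767274403635480 · 3^{−44} = 1060514767274403635480/984770902183611232881.
As a reduced fraction: E[X] = 1060514767274403635480/984770902183611232881 ≈ 1.0769152.
Is E[X] < 1? NO.
Since E[X] ≥ 1, the first-moment bound is inconclusive at n = 578; it does NOT by itself certify R_3(10) > 578.

E[X] = 1060514767274403635480/984770902183611232881 ≈ 1.0769152; E[X] ≥ 1; first-moment method inconclusive here.


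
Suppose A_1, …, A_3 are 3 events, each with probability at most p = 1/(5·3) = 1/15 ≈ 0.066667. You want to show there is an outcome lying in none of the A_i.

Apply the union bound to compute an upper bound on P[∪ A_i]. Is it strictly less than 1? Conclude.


Union bound: P[∪_{i=1}^{3} A_i] ≤ Σ_i P[A_i] ≤ 3·p = 3·(1/15) = 1/5.
Numerically: 1/5 ≈ 0.200000.
Is 1/5 < 1? YES.
Since P[∪ A_i] ≤ 1/5 < 1, the complement has P[∩ A_i^c] ≥ 1 − 1/5 = 4/5 > 0, so some outcome avoids every A_i.

3·p = 1/5 ≈ 0.200000; existence CERTIFIED by the union bound.


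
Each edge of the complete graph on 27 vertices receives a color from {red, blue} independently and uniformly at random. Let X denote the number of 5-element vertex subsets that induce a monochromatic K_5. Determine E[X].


Let X = Σ_S X_S over the C(27, 5) = 80730 subsets S of size 5, where X_S = 1 if the K_5 on S is monochromatic.
For a fixed S, the K_5 on S has C(5, 2) = 10 edges. P[all 10 edges red] = (1/2)^10, and likewise for blue, so P[monochromatic] = 2·(1/2)^10 = 2^{1 − 10} = 1/512.
Summing: E[X] = C(27, 5) · 2^{1 − 10} = 80730 · 1/512 = 40365/256.
Numerically: E[X] ≈ 157.67578.

E[X] = C(27,5)·2^(1−C(5,2)) = 40365/256 ≈ 157.67578.


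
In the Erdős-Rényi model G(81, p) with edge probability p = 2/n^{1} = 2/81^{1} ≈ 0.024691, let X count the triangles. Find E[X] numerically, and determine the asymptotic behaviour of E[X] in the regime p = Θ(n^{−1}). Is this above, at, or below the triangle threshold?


Number of potential triangles: C(81, 3) = 85320.
Each occurs with probability p³ ≈ (0.024691)³ ≈ 1.5053411e-05.
By linearity: E[X] = C(81, 3)·p³ ≈ 85320 · 1.5053411e-05 ≈ 1.28436.
Here α = 1, so p = 2/n is exactly at the triangle threshold p ~ 1/n. Asymptotically E[X] → c³/6 = 2³/6 = 4/3 ≈ 1.33333, a bounded constant. In this regime the triangle count is asymptotically Poisson(c³/6).

E[X] ≈ 1.28436; in regime p = Θ(1/n^{1}) E[X] stays bounded (at the triangle threshold p ~ 1/n).


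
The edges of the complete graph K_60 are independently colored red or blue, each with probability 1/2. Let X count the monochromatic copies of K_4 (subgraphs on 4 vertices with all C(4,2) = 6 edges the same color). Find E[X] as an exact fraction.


Let X = Σ_S X_S over the C(60, 4) = 487635 subsets S of size 4, where X_S = 1 if the K_4 on S is monochromatic.
For a fixed S, the K_4 on S has C(4, 2) = 6 edges. P[all 6 edges red] = (1/2)^6, and likewise for blue, so P[monochromatic] = 2·(1/2)^6 = 2^{1 − 6} = 1/32.
Summing: E[X] = C(60, 4) · 2^{1 − 6} = 487635 · 1/32 = 487635/32.
Numerically: E[X] ≈ 15238.593750.

E[X] = C(60,4)·2^(1−C(4,2)) = 487635/32 ≈ 15238.593750.


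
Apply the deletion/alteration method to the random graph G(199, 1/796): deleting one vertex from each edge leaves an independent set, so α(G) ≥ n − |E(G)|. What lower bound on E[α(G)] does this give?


E[|E(G)|] = C(199, 2)·p = 19701 · (1/796) = 99/4.
E[α(G)] ≥ n − E[|E(G)|] = 199 − 99/4 = 697/4.
Numerically: ≈ 174.250.
(This is only a lower bound; the true E[α(G)] may be larger.)

E[α(G)] ≥ 697/4 ≈ 174.250.


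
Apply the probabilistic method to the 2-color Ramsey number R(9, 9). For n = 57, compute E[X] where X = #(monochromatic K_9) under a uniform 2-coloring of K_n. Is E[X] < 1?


E[X] = C(57, 9) · 2^{1 − 36} = 8996462475 · 2^{−35} = 8996462475/34359738368.
As a reduced fraction: E[X] = 8996462475/34359738368 ≈ 0.26183.
Is E[X] < 1? YES.
Since E[X] < 1, there exists a 2-coloring of K_{57} with no monochromatic K_9; hence R(9, 9) > 57.

E[X] = 8996462475/34359738368 ≈ 0.26183; E[X] < 1, so R(9, 9) > 57.


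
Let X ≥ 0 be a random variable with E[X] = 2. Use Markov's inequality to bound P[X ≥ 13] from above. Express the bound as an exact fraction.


μ = E[X] = 2, a = 13.
Markov: P[X ≥ 13] ≤ μ/a = (2)/13 = 2/13.
Numerically: ≈ 0.154.
(Since a = 13 > μ = 2.000, the bound 2/13 is < 1 and informative.)

P[X ≥ 13] ≤ 2/13 ≈ 0.154.


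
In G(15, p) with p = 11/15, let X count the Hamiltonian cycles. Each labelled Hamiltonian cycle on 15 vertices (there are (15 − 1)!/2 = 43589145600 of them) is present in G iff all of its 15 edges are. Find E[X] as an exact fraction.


K_15 has (15 − 1)!/2 = 43589145600 labelled Hamiltonian cycles.
For each such Hamiltonian cycle H, let X_H = 1 if all 15 edges of H are present in G. Then P[X_H = 1] = p^{15} = (11/15)^{15} = 4177248169415651/437893890380859375.
By linearity: E[X] = Σ_H E[X_H] = 43589145600 · p^{15} = 43589145600 · 4177248169415651/437893890380859375 = 29972457393249757754368/72081298828125.
Numerically: E[X] ≈ 4.1581e+08.

E[X] = 43589145600 · (11/15)^{15} = 29972457393249757754368/72081298828125 ≈ 4.1581e+08.


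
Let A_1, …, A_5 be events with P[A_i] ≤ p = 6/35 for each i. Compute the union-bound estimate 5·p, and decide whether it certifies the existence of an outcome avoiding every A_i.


Union bound: P[∪_{i=1}^{5} A_i] ≤ Σ_i P[A_i] ≤ 5·p = 5·(6/35) = 6/7.
Numerically: 6/7 ≈ 0.85714.
Is 6/7 < 1? YES.
Since P[∪ A_i] ≤ 6/7 < 1, the complement has P[∩ A_i^c] ≥ 1 − 6/7 = 1/7 > 0, so some outcome avoids every A_i.

5·p = 6/7 ≈ 0.85714; existence CERTIFIED by the union bound.


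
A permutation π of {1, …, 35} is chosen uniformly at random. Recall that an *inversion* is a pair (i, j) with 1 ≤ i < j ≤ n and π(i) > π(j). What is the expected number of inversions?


Write X = Σ X_I over the C(35, 2) = 595 pairs i < j, with X_I the indicator of one inversion.
There are 595 indicators.
For each fixed pair i < j, the values π(i) and π(j) are two distinct elements of {1, …, 35} in uniformly random order; by symmetry P[π(i) > π(j)] = 1/2.
By linearity: E[X] = 595 · (1/2) = C(35, 2) · (1/2) = 595/2 = 595/2 ≈ 297.5000.

E[X] = 595/2 = 297.5000.


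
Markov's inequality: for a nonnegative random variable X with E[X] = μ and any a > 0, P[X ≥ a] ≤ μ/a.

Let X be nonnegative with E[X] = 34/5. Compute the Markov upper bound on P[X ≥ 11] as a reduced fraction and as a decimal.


μ = E[X] = 34/5, a = 11.
Markov: P[X ≥ 11] ≤ μ/a = (34/5)/11 = 34/55.
Numerically: ≈ 0.61818.
(Since a = 11 > μ = 6.80000, the bound 34/55 is < 1 and informative.)

P[X ≥ 11] ≤ 34/55 ≈ 0.61818.


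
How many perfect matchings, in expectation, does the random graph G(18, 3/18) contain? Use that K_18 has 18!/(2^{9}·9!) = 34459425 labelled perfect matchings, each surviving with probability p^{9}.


K_18 has 18!/(2^{9}·9!) = 34459425 labelled perfect matchings.
For each such perfect matching H, let X_H = 1 if all 9 edges of H are present in G. Then P[X_H = 1] = p^{9} = (1/6)^{9} = 1/10077696.
By linearity: E[X] = Σ_H E[X_H] = 34459425 · p^{9} = 34459425 · 1/10077696 = 425425/124416.
Numerically: E[X] ≈ 3.41938.

E[X] = 34459425 · (1/6)^{9} = 425425/124416 ≈ 3.41938.


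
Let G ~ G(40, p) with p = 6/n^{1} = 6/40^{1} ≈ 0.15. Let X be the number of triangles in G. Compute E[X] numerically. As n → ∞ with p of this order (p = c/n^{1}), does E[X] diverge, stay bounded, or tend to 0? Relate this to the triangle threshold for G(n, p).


Number of potential triangles: C(40, 3) = 9880.
Each occurs with probability p³ ≈ (0.15)³ ≈ 3.3750000e-03.
By linearity: E[X] = C(40, 3)·p³ ≈ 9880 · 3.3750000e-03 ≈ 33.34500.
Here α = 1, so p = 6/n is exactly at the triangle threshold p ~ 1/n. Asymptotically E[X] → c³/6 = 6³/6 = 36 ≈ 36.00000, a bounded constant. In this regime the triangle count is asymptotically Poisson(c³/6).

E[X] ≈ 33.34500; in regime p = Θ(1/n^{1}) E[X] stays bounded (at the triangle threshold p ~ 1/n).


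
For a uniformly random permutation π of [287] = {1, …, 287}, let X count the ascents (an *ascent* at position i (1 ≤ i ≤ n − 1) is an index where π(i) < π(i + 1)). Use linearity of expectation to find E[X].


Write X = Σ X_I over i = 1, …, 286, with X_I the indicator of one ascent.
There are 286 indicators.
For each fixed i, the pair (π(i), π(i+1)) is a uniformly random ordered pair of distinct values from {1, …, 287}; by symmetry P[π(i) < π(i+1)] = 1/2.
By linearity: E[X] = 286 · (1/2) = (287 − 1) · (1/2) = 143 ≈ 143.0000.

E[X] = 143 = 143.0000.


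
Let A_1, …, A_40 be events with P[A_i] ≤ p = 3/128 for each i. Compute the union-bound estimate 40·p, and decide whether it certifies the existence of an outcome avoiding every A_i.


Union bound: P[∪_{i=1}^{40} A_i] ≤ Σ_i P[A_i] ≤ 40·p = 40·(3/128) = 15/16.
Numerically: 15/16 ≈ 0.9375.
Is 15/16 < 1? YES.
Since P[∪ A_i] ≤ 15/16 < 1, the complement has P[∩ A_i^c] ≥ 1 − 15/16 = 1/16 > 0, so some outcome avoids every A_i.

40·p = 15/16 ≈ 0.9375; existence CERTIFIED by the union bound.


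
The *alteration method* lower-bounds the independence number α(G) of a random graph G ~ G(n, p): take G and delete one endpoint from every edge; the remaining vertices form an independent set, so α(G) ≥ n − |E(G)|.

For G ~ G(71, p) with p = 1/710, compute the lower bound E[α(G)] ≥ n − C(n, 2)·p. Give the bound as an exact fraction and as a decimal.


E[|E(G)|] = C(71, 2)·p = 2485 · (1/710) = 7/2.
E[α(G)] ≥ n − E[|E(G)|] = 71 − 7/2 = 135/2.
Numerically: ≈ 67.5000.
(This is only a lower bound; the true E[α(G)] may be larger.)

E[α(G)] ≥ 135/2 ≈ 67.5000.


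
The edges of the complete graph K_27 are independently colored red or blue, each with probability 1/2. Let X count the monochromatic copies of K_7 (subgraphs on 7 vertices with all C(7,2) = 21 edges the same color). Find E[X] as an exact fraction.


Let X = Σ_S X_S over the C(27, 7) = 888030 subsets S of size 7, where X_S = 1 if the K_7 on S is monochromatic.
For a fixed S, the K_7 on S has C(7, 2) = 21 edges. P[all 21 edges red] = (1/2)^21, and likewise for blue, so P[monochromatic] = 2·(1/2)^21 = 2^{1 − 21} = 1/1048576.
Summing: E[X] = C(27, 7) · 2^{1 − 21} = 888030 · 1/1048576 = 444015/524288.
Numerically: E[X] ≈ 0.847.

E[X] = C(27,7)·2^(1−C(7,2)) = 444015/524288 ≈ 0.847.


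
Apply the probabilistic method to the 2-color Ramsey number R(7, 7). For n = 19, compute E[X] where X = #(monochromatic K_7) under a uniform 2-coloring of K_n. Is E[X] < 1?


E[X] = C(19, 7) · 2^{1 − 21} = 50388 · 2^{−20} = 50388/1048576.
As a reduced fraction: E[X] = 12597/262144 ≈ 0.048.
Is E[X] < 1? YES.
Since E[X] < 1, there exists a 2-coloring of K_{19} with no monochromatic K_7; hence R(7, 7) > 19.

E[X] = 12597/262144 ≈ 0.048; E[X] < 1, so R(7, 7) > 19.


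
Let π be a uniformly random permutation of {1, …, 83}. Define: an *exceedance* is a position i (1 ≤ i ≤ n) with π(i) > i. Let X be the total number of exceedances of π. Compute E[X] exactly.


Write X = Σ_{i=1}^{83} X_i, where X_i = 1_{π(i) > i}.
For each fixed i, π(i) is uniform over {1, …, 83} (marginal of a uniform permutation), so P[π(i) > i] = (n − i)/n. Summing: Σ_{i=1}^{83} (n − i)/n = (0 + 1 + … + 82)/83 = 83(83 − 1)/(2·83) = (83 − 1)/2.
Hence E[X] = Σ_{i=1}^{83} (83 − i)/83 = 41 ≈ 41.000000.

E[X] = 41 = 41.000000.


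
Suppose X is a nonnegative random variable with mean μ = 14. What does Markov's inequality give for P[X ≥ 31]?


μ = E[X] = 14, a = 31.
Markov: P[X ≥ 31] ≤ μ/a = (14)/31 = 14/31.
Numerically: ≈ 0.45161.
(Since a = 31 > μ = 14.00000, the bound 14/31 is < 1 and informative.)

P[X ≥ 31] ≤ 14/31 ≈ 0.45161.


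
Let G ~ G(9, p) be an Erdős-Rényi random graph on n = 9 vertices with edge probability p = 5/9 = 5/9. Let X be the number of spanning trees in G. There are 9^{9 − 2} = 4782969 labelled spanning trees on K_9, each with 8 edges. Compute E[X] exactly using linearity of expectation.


K_9 has 9^{9 − 2} = 4782969 labelled spanning trees.
For each such spanning tree H, let X_H = 1 if all 8 edges of H are present in G. Then P[X_H = 1] = p^{8} = (5/9)^{8} = 390625/43046721.
Summing the indicators: E[X] = Σ_H E[X_H] = 4782969 · p^{8} = 4782969 · 390625/43046721 = 390625/9.
Numerically: E[X] ≈ 43403.

E[X] = 4782969 · (5/9)^{8} = 390625/9 ≈ 43403.


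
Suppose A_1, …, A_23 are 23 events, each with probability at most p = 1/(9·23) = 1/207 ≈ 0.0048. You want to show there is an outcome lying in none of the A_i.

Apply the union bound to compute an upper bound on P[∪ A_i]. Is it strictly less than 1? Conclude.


Union bound: P[∪_{i=1}^{23} A_i] ≤ Σ_i P[A_i] ≤ 23·p = 23·(1/207) = 1/9.
Numerically: 1/9 ≈ 0.1111.
Is 1/9 < 1? YES.
Since P[∪ A_i] ≤ 1/9 < 1, the complement has P[∩ A_i^c] ≥ 1 − 1/9 = 8/9 > 0, so some outcome avoids every A_i.

23·p = 1/9 ≈ 0.1111; existence CERTIFIED by the union bound.


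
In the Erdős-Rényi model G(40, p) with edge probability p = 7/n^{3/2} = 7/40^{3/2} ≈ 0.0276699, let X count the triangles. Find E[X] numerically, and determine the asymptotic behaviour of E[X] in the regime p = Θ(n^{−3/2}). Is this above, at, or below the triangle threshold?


Number of potential triangles: C(40, 3) = 9880.
Each occurs with probability p³ ≈ (0.0276699)³ ≈ 2.11847898e-05.
By linearity: E[X] = C(40, 3)·p³ ≈ 9880 · 2.11847898e-05 ≈ 0.209306.
Since α = 3/2 > 1, p = c/n^{3/2} = o(1/n) is below the triangle threshold p ~ 1/n. Asymptotically E[X] ~ (c³/6)·n^{3(1−α)} = (7³/6)·n^{-1.5} → 0, so by Markov's inequality G has no triangles w.h.p.

E[X] ≈ 0.209306; in regime p = Θ(1/n^{3/2}) E[X] tends to 0 (below the triangle threshold p ~ 1/n).


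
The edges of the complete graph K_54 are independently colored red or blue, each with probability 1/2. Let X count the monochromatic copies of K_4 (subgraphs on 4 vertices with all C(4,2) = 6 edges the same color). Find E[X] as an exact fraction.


Let X = Σ_S X_S over the C(54, 4) = 316251 subsets S of size 4, where X_S = 1 if the K_4 on S is monochromatic.
For a fixed S, the K_4 on S has C(4, 2) = 6 edges. P[all 6 edges red] = (1/2)^6, and likewise for blue, so P[monochromatic] = 2·(1/2)^6 = 2^{1 − 6} = 1/32.
Summing: E[X] = C(54, 4) · 2^{1 − 6} = 316251 · 1/32 = 316251/32.
Numerically: E[X] ≈ 9882.843750.

E[X] = C(54,4)·2^(1−C(4,2)) = 316251/32 ≈ 9882.843750.


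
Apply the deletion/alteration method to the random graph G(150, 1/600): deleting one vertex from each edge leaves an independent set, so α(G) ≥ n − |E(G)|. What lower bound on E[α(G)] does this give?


E[|E(G)|] = C(150, 2)·p = 11175 · (1/600) = 149/8.
E[α(G)] ≥ n − E[|E(G)|] = 150 − 149/8 = 1051/8.
Numerically: ≈ 131.375000.
(This is only a lower bound; the true E[α(G)] may be larger.)

E[α(G)] ≥ 1051/8 ≈ 131.375000.


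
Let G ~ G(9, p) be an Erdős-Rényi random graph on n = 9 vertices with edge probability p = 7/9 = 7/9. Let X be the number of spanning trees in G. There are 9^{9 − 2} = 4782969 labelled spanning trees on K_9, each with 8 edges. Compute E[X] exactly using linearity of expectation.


K_9 has 9^{9 − 2} = 4782969 labelled spanning trees.
For each such spanning tree H, let X_H = 1 if all 8 edges of H are present in G. Then P[X_H = 1] = p^{8} = (7/9)^{8} = 5764801/43046721.
By linearity of expectation: E[X] = Σ_H E[X_H] = 4782969 · p^{8} = 4782969 · 5764801/43046721 = 5764801/9.
Numerically: E[X] ≈ 6.41e+05.

E[X] = 4782969 · (7/9)^{8} = 5764801/9 ≈ 6.41e+05.


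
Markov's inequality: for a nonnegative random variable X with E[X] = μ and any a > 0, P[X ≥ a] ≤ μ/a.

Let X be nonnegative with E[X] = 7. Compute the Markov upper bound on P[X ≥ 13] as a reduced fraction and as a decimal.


μ = E[X] = 7, a = 13.
Markov: P[X ≥ 13] ≤ μ/a = (7)/13 = 7/13.
Numerically: ≈ 0.538.
(Since a = 13 > μ = 7.000, the bound 7/13 is < 1 and informative.)

P[X ≥ 13] ≤ 7/13 ≈ 0.538.


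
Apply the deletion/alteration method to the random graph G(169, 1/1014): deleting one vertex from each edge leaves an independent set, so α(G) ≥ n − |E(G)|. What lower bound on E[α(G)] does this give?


E[|E(G)|] = C(169, 2)·p = 14196 · (1/1014) = 14.
E[α(G)] ≥ n − E[|E(G)|] = 169 − 14 = 155.
Numerically: ≈ 155.00000.
(This is only a lower bound; the true E[α(G)] may be larger.)

E[α(G)] ≥ 155 ≈ 155.00000.


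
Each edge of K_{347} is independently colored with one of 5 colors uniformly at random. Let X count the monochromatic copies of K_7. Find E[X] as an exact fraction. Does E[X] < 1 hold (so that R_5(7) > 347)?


E[X] = C(347, 7) · 5^{1 − 21} = 113090774900334 · 5^{−20} = 113090774900334/95367431640625.
As a reduced fraction: E[X] = 113090774900334/95367431640625 ≈ 1.185843.
Is E[X] < 1? NO.
Since E[X] ≥ 1, the first-moment bound is inconclusive at n = 347; it does NOT by itself certify R_5(7) > 347.

E[X] = 113090774900334/95367431640625 ≈ 1.185843; E[X] ≥ 1; first-moment method inconclusive here.


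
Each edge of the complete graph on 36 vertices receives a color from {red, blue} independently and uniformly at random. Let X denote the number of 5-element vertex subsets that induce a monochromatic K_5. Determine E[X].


Let X = Σ_S X_S over the C(36, 5) = 376992 subsets S of size 5, where X_S = 1 if the K_5 on S is monochromatic.
For a fixed S, the K_5 on S has C(5, 2) = 10 edges. P[all 10 edges red] = (1/2)^10, and likewise for blue, so P[monochromatic] = 2·(1/2)^10 = 2^{1 − 10} = 1/512.
By linearity of expectation: E[X] = C(36, 5) · 2^{1 − 10} = 376992 · 1/512 = 11781/16.
Numerically: E[X] ≈ 736.31250.

E[X] = C(36,5)·2^(1−C(5,2)) = 11781/16 ≈ 736.31250.


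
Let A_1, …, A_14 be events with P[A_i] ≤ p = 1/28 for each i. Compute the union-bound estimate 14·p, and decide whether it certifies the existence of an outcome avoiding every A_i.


Union bound: P[∪_{i=1}^{14} A_i] ≤ Σ_i P[A_i] ≤ 14·p = 14·(1/28) = 1/2.
Numerically: 1/2 ≈ 0.5000000.
Is 1/2 < 1? YES.
Since P[∪ A_i] ≤ 1/2 < 1, the complement has P[∩ A_i^c] ≥ 1 − 1/2 = 1/2 > 0, so some outcome avoids every A_i.

14·p = 1/2 ≈ 0.5000000; existence CERTIFIED by the union bound.


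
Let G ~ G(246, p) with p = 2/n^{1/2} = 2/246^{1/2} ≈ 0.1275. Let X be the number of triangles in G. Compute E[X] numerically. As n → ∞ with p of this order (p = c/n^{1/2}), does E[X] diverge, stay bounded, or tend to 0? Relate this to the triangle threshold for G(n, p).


Number of potential triangles: C(246, 3) = 2450980.
Each occurs with probability p³ ≈ (0.1275)³ ≈ 2.073420e-03.
By linearity: E[X] = C(246, 3)·p³ ≈ 2450980 · 2.073420e-03 ≈ 5081.9115.
Since α = 1/2 < 1, p = c/n^{1/2} ≫ 1/n is above the triangle threshold p ~ 1/n. Asymptotically E[X] ~ (c³/6)·n^{3(1−α)} = (2³/6)·n^{1.5} → ∞; triangles are abundant w.h.p.

E[X] ≈ 5081.9115; in regime p = Θ(1/n^{1/2}) E[X] diverges (above the triangle threshold p ~ 1/n).


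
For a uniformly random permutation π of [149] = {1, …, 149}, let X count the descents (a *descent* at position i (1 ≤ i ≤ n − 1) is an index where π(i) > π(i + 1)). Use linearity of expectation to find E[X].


Write X = Σ X_I over i = 1, …, 148, with X_I the indicator of one descent.
There are 148 indicators.
For each fixed i, the pair (π(i), π(i+1)) is a uniformly random ordered pair of distinct values from {1, …, 149}; by symmetry P[π(i) > π(i+1)] = 1/2.
By linearity: E[X] = 148 · (1/2) = (149 − 1) · (1/2) = 74 ≈ 74.000.

E[X] = 74 = 74.000.


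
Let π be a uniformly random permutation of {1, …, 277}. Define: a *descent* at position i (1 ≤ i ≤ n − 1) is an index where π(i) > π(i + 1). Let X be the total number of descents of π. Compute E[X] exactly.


Write X = Σ X_I over i = 1, …, 276, with X_I the indicator of one descent.
There are 276 indicators.
For each fixed i, the pair (π(i), π(i+1)) is a uniformly random ordered pair of distinct values from {1, …, 277}; by symmetry P[π(i) > π(i+1)] = 1/2.
By linearity: E[X] = 276 · (1/2) = (277 − 1) · (1/2) = 138 ≈ 138.000.

E[X] = 138 = 138.000.


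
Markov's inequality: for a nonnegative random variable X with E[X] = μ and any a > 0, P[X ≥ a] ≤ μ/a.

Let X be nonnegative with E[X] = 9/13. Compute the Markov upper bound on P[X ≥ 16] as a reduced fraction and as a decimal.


μ = E[X] = 9/13, a = 16.
Markov: P[X ≥ 16] ≤ μ/a = (9/13)/16 = 9/208.
Numerically: ≈ 0.043.
(Since a = 16 > μ = 0.692, the bound 9/208 is < 1 and informative.)

P[X ≥ 16] ≤ 9/208 ≈ 0.043.


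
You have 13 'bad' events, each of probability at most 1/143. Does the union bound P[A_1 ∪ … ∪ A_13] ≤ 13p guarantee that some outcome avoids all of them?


Union bound: P[∪_{i=1}^{13} A_i] ≤ Σ_i P[A_i] ≤ 13·p = 13·(1/143) = 1/11.
Numerically: 1/11 ≈ 0.091.
Is 1/11 < 1? YES.
Since P[∪ A_i] ≤ 1/11 < 1, the complement has P[∩ A_i^c] ≥ 1 − 1/11 = 10/11 > 0, so some outcome avoids every A_i.

13·p = 1/11 ≈ 0.091; existence CERTIFIED by the union bound.


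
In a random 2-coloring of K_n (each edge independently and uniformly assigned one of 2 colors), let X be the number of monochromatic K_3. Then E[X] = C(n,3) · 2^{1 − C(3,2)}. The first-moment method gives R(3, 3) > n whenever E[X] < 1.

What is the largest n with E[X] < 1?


We need C(n, 3) · 2^{1 − 3} < 1, i.e. C(n, 3) < 2^{3 − 1} = 4.
Check values of n near the boundary:
  n = 3: C(3, 3) = 1; 1 < 4? YES
  n = 4: C(4, 3) = 4; 4 < 4? NO
  n = 5: C(5, 3) = 10; 10 < 4? NO
The largest n with C(n, 3) < 4 is n = 3 (where E[X] = 1/4 ≈ 0.250). Hence R(3, 3) > 3, i.e. R(3, 3) ≥ 4.

Largest n = 3; hence R(3, 3) > 3.


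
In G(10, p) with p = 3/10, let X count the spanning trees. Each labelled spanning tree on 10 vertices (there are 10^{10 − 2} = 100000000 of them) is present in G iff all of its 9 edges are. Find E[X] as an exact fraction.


K_10 has 10^{10 − 2} = 100000000 labelled spanning trees.
For each such spanning tree H, let X_H = 1 if all 9 edges of H are present in G. Then P[X_H = 1] = p^{9} = (3/10)^{9} = 19683/1000000000.
By linearity of expectation: E[X] = Σ_H E[X_H] = 100000000 · p^{9} = 100000000 · 19683/1000000000 = 19683/10.
Numerically: E[X] ≈ 1968.3.

E[X] = 100000000 · (3/10)^{9} = 19683/10 ≈ 1968.3.


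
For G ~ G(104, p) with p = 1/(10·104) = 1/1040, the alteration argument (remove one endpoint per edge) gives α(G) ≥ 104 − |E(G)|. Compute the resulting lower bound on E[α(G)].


E[|E(G)|] = C(104, 2)·p = 5356 · (1/1040) = 103/20.
E[α(G)] ≥ n − E[|E(G)|] = 104 − 103/20 = 1977/20.
Numerically: ≈ 98.850000.
(This is only a lower bound; the true E[α(G)] may be larger.)

E[α(G)] ≥ 1977/20 ≈ 98.850000.


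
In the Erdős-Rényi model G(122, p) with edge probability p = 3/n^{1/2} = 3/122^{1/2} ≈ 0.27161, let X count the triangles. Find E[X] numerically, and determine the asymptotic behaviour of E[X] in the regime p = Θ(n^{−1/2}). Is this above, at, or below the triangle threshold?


Number of potential triangles: C(122, 3) = 295240.
Each occurs with probability p³ ≈ (0.27161)³ ≈ 2.0036600e-02.
By linearity: E[X] = C(122, 3)·p³ ≈ 295240 · 2.0036600e-02 ≈ 5915.60565.
Since α = 1/2 < 1, p = c/n^{1/2} ≫ 1/n is above the triangle threshold p ~ 1/n. Asymptotically E[X] ~ (c³/6)·n^{3(1−α)} = (3³/6)·n^{1.5} → ∞; triangles are abundant w.h.p.

E[X] ≈ 5915.60565; in regime p = Θ(1/n^{1/2}) E[X] diverges (above the triangle threshold p ~ 1/n).


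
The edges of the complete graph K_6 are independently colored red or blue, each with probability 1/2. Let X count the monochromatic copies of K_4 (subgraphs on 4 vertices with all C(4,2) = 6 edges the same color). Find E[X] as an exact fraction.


Let X = Σ_S X_S over the C(6, 4) = 15 subsets S of size 4, where X_S = 1 if the K_4 on S is monochromatic.
For a fixed S, the K_4 on S has C(4, 2) = 6 edges. P[all 6 edges red] = (1/2)^6, and likewise for blue, so P[monochromatic] = 2·(1/2)^6 = 2^{1 − 6} = 1/32.
Summing: E[X] = C(6, 4) · 2^{1 − 6} = 15 · 1/32 = 15/32.
Numerically: E[X] ≈ 0.46875.

E[X] = C(6,4)·2^(1−C(4,2)) = 15/32 ≈ 0.46875.


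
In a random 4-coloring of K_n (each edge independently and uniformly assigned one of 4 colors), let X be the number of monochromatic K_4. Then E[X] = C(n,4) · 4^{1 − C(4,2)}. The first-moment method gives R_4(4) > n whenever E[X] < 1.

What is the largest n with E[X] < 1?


We need C(n, 4) · 4^{1 − 6} < 1, i.e. C(n, 4) < 4^{6 − 1} = 1024.
Check values of n near the boundary:
  n = 11: C(11, 4) = 330; 330 < 1024? YES
  n = 12: C(12, 4) = 495; 495 < 1024? YES
  n = 13: C(13, 4) = 715; 715 < 1024? YES
  n = 14: C(14, 4) = 1001; 1001 < 1024? YES
  n = 15: C(15, 4) = 1365; 1365 < 1024? NO
  n = 16: C(16, 4) = 1820; 1820 < 1024? NO
  n = 17: C(17, 4) = 2380; 2380 < 1024? NO
The largest n with C(n, 4) < 1024 is n = 14 (where E[X] = 1001/1024 ≈ 0.97754). Hence R_4(4) > 14, i.e. R_4(4) ≥ 15.

Largest n = 14; hence R_4(4) > 14.


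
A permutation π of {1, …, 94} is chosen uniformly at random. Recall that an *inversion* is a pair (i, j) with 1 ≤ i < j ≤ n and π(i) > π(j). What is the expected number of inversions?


Write X = Σ X_I over the C(94, 2) = 4371 pairs i < j, with X_I the indicator of one inversion.
There are 4371 indicators.
For each fixed pair i < j, the values π(i) and π(j) are two distinct elements of {1, …, 94} in uniformly random order; by symmetry P[π(i) > π(j)] = 1/2.
By linearity: E[X] = 4371 · (1/2) = C(94, 2) · (1/2) = 4371/2 = 4371/2 ≈ 2185.500.

E[X] = 4371/2 = 2185.500.


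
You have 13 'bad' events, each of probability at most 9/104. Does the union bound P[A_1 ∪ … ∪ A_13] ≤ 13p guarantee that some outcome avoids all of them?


Union bound: P[∪_{i=1}^{13} A_i] ≤ Σ_i P[A_i] ≤ 13·p = 13·(9/104) = 9/8.
Numerically: 9/8 ≈ 1.12500.
Is 9/8 < 1? NO.
Since the bound 9/8 is ≥ 1, the union bound is uninformative here; it does NOT by itself certify existence.

13·p = 9/8 ≈ 1.12500; existence NOT certified by the union bound.


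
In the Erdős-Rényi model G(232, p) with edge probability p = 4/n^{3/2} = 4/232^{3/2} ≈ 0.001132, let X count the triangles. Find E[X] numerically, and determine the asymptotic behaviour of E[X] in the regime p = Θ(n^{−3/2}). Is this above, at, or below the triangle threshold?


Number of potential triangles: C(232, 3) = 2054360.
Each occurs with probability p³ ≈ (0.001132)³ ≈ 1.4503875e-09.
By linearity: E[X] = C(232, 3)·p³ ≈ 2054360 · 1.4503875e-09 ≈ 0.00298.
Since α = 3/2 > 1, p = c/n^{3/2} = o(1/n) is below the triangle threshold p ~ 1/n. Asymptotically E[X] ~ (c³/6)·n^{3(1−α)} = (4³/6)·n^{-1.5} → 0, so by Markov's inequality G has no triangles w.h.p.

E[X] ≈ 0.00298; in regime p = Θ(1/n^{3/2}) E[X] tends to 0 (below the triangle threshold p ~ 1/n).


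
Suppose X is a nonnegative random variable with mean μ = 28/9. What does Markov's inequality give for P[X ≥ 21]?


μ = E[X] = 28/9, a = 21.
Markov: P[X ≥ 21] ≤ μ/a = (28/9)/21 = 4/27.
Numerically: ≈ 0.148.
(Since a = 21 > μ = 3.111, the bound 4/27 is < 1 and informative.)

P[X ≥ 21] ≤ 4/27 ≈ 0.148.


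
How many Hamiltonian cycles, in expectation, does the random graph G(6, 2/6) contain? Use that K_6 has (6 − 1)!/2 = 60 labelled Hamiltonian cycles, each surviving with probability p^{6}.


K_6 has (6 − 1)!/2 = 60 labelled Hamiltonian cycles.
For each such Hamiltonian cycle H, let X_H = 1 if all 6 edges of H are present in G. Then P[X_H = 1] = p^{6} = (1/3)^{6} = 1/729.
Summing the indicators: E[X] = Σ_H E[X_H] = 60 · p^{6} = 60 · 1/729 = 20/243.
Numerically: E[X] ≈ 0.082305.

E[X] = 60 · (1/3)^{6} = 20/243 ≈ 0.082305.


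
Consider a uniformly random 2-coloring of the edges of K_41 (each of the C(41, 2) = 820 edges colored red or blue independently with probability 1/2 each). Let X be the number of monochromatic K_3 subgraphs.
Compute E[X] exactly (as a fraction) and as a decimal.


Let X = Σ_S X_S over the C(41, 3) = 10660 subsets S of size 3, where X_S = 1 if the K_3 on S is monochromatic.
For a fixed S, the K_3 on S has C(3, 2) = 3 edges. P[all 3 edges red] = (1/2)^3, and likewise for blue, so P[monochromatic] = 2·(1/2)^3 = 2^{1 − 3} = 1/4.
Summing: E[X] = C(41, 3) · 2^{1 − 3} = 10660 · 1/4 = 2665.
Numerically: E[X] ≈ 2665.000000.

E[X] = C(41,3)·2^(1−C(3,2)) = 2665 ≈ 2665.000000.


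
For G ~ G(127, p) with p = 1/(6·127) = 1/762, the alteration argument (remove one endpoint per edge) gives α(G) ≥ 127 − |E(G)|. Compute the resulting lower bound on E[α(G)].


E[|E(G)|] = C(127, 2)·p = 8001 · (1/762) = 21/2.
E[α(G)] ≥ n − E[|E(G)|] = 127 − 21/2 = 233/2.
Numerically: ≈ 116.500.
(This is only a lower bound; the true E[α(G)] may be larger.)

E[α(G)] ≥ 233/2 ≈ 116.500.


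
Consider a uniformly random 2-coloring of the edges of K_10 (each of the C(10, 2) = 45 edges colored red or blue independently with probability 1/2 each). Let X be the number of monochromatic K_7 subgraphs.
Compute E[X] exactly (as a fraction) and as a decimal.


Let X = Σ_S X_S over the C(10, 7) = 120 subsets S of size 7, where X_S = 1 if the K_7 on S is monochromatic.
For a fixed S, the K_7 on S has C(7, 2) = 21 edges. P[all 21 edges red] = (1/2)^21, and likewise for blue, so P[monochromatic] = 2·(1/2)^21 = 2^{1 − 21} = 1/1048576.
By linearity: E[X] = C(10, 7) · 2^{1 − 21} = 120 · 1/1048576 = 15/131072.
Numerically: E[X] ≈ 0.0001.

E[X] = C(10,7)·2^(1−C(7,2)) = 15/131072 ≈ 0.0001.
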